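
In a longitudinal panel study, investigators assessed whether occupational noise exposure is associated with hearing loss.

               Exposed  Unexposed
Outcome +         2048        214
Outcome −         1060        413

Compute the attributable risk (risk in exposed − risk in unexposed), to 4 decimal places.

0.3176

Reading the table with exposure as columns: a = 2048 (Exposed, case), b = 1060 (Exposed, non-case), c = 214 (Unexposed, case), d = 413.
Risk in exposed = 2048/3108 = 0.658945; risk in unexposed = 214/627 = 0.341308.
Risk difference = 0.658945 − 0.341308 = 0.317637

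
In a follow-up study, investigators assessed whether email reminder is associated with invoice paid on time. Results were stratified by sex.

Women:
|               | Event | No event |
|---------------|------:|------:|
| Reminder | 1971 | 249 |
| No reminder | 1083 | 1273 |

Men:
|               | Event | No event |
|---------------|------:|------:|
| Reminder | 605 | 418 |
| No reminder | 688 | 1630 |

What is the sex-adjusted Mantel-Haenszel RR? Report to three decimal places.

1.949

RR_MH = Σ(aᵢ·n₀ᵢ/nᵢ) / Σ(cᵢ·n₁ᵢ/nᵢ), with n₁ᵢ = aᵢ+bᵢ (exposed), n₀ᵢ = cᵢ+dᵢ (unexposed), nᵢ = n₁ᵢ+n₀ᵢ.
Stratum 1 (Women): n₁ = 2220, n₀ = 2356, n = 4576; a·n₀/n = 1971·2356/4576 = 1014.7893; c·n₁/n = 1083·2220/4576 = 525.4065
Stratum 2 (Men): n₁ = 1023, n₀ = 2318, n = 3341; a·n₀/n = 605·2318/3341 = 419.7516; c·n₁/n = 688·1023/3341 = 210.6627
RR_MH = (1014.7893 + 419.7516) / (525.4065 + 210.6627) = 1434.5409 / 736.0691 = 1.94892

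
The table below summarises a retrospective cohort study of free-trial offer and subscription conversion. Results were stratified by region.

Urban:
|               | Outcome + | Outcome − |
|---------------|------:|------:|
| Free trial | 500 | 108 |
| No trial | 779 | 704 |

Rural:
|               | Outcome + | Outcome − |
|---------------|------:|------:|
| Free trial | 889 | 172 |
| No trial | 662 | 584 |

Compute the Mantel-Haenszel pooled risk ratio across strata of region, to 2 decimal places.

1.57

RR_MH = Σ(aᵢ·n₀ᵢ/nᵢ) / Σ(cᵢ·n₁ᵢ/nᵢ), with n₁ᵢ = aᵢ+bᵢ (exposed), n₀ᵢ = cᵢ+dᵢ (unexposed), nᵢ = n₁ᵢ+n₀ᵢ.
Stratum 1 (Urban): n₁ = 608, n₀ = 1483, n = 2091; a·n₀/n = 500·1483/2091 = 354.6150; c·n₁/n = 779·608/2091 = 226.5098
Stratum 2 (Rural): n₁ = 1061, n₀ = 1246, n = 2307; a·n₀/n = 889·1246/2307 = 480.1448; c·n₁/n = 662·1061/2307 = 304.4569
RR_MH = (354.6150 + 480.1448) / (226.5098 + 304.4569) = 834.7598 / 530.9667 = 1.57215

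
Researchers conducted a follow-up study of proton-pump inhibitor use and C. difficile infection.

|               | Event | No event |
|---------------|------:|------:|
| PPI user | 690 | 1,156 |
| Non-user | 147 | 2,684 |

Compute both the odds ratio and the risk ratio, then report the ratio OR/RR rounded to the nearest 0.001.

1.514

Cells: a = 690, b = 1156, c = 147, d = 2684.
OR = (690·2684)/(1156·147) = 1851960/169932 = 10.89824
Risk in exposed = 690/1846 = 0.37378; risk in unexposed = 147/2831 = 0.05193; RR = 7.19847
OR/RR = 10.89824 / 7.19847 = 1.51397
The outcome is not rare, so the OR lies further from 1 than the RR.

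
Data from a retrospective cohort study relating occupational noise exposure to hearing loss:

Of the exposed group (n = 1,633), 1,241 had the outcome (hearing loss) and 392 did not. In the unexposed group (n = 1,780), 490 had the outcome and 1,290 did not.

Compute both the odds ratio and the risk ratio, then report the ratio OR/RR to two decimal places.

3.02

From the description: a = 1241, b = 392, c = 490, d = 1290.
OR = (1241·1290)/(392·490) = 1600890/192080 = 8.33450
Risk in exposed = 1241/1633 = 0.75995; risk in unexposed = 490/1780 = 0.27528; RR = 2.76064
OR/RR = 8.33450 / 2.76064 = 3.01905
The outcome is not rare, so the OR lies further from 1 than the RR.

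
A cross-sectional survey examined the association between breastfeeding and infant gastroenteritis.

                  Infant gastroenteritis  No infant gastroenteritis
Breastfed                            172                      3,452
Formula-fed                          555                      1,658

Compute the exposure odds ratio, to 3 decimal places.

Cells: a = 172, b = 3452, c = 555, d = 1658.
OR = (a·d)/(b·c) = (172 × 1658) / (3452 × 555) = 285176 / 1915860 = 0.14885
Exposure is associated with lower odds of infant gastroenteritis (OR = 0.15 < 1).

0.149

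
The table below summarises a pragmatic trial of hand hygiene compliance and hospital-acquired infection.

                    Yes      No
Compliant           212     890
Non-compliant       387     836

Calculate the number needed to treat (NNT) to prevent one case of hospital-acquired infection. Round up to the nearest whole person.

Risk in treated group = 212/1102 = 0.19238; risk in control = 387/1223 = 0.31643.
Absolute risk reduction = 0.31643 − 0.19238 = 0.12406
NNT = 1 / ARR = 1 / 0.12406 = 8.061 → round up → 9

9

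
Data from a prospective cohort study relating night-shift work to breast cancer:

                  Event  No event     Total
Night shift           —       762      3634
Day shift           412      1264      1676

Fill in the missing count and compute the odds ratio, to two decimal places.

11.56

The missing cell is in the exposed row: 3634 − 762 = 2872.
So a = 2872, b = 762, c = 412, d = 1264.
OR = (a·d)/(b·c) = (2872 × 1264) / (762 × 412) = 3630208 / 313944 = 11.56323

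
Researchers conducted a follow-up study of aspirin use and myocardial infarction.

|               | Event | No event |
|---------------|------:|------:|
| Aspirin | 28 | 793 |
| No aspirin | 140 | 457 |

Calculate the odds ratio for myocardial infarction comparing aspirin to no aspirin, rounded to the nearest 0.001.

Cells: a = 28, b = 793, c = 140, d = 457.
OR = (a·d)/(b·c) = (28 × 457) / (793 × 140) = 12796 / 111020 = 0.11526
Exposure is associated with lower odds of myocardial infarction (OR = 0.12 < 1).

0.115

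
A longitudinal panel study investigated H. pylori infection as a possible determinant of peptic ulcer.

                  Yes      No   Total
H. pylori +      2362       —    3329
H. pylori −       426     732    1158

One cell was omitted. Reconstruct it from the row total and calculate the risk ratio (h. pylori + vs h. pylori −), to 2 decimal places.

The missing cell is in the exposed row: 3329 − 2362 = 967.
So a = 2362, b = 967, c = 426, d = 732.
RR = [a/(a+b)] / [c/(c+d)] = (2362/3329) / (426/1158) = 0.70952/0.36788 = 1.92870

1.93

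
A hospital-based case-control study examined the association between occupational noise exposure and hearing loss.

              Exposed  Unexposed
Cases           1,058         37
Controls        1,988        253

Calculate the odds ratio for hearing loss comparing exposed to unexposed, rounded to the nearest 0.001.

3.639

Reading the table with exposure as columns: a = 1058 (Exposed, case), b = 1988 (Exposed, non-case), c = 37 (Unexposed, case), d = 253.
OR = (a·d)/(b·c) = (1058 × 253) / (1988 × 37) = 267674 / 73556 = 3.63905
The odds of hearing loss are about 3.64 times as high in the exposed group.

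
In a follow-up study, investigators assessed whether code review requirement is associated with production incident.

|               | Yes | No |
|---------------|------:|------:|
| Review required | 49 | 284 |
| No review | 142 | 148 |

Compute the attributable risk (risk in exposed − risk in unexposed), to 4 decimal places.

Cells: a = 49, b = 284, c = 142, d = 148.
Risk in exposed = 49/333 = 0.147147; risk in unexposed = 142/290 = 0.489655.
Risk difference = 0.147147 − 0.489655 = -0.342508

-0.3425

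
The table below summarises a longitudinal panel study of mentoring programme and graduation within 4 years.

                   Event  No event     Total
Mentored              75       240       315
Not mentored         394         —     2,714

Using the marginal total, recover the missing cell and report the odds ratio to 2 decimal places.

The missing cell is in the unexposed row: 2714 − 394 = 2320.
So a = 75, b = 240, c = 394, d = 2320.
OR = (a·d)/(b·c) = (75 × 2320) / (240 × 394) = 174000 / 94560 = 1.84010

1.84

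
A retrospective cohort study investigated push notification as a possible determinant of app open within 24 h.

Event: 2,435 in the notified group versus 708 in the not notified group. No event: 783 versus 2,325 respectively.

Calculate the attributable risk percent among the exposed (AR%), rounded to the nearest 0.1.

69.2

From the description: a = 2435, b = 783, c = 708, d = 2325.
Risk in exposed = 2435/3218 = 0.75668; risk in unexposed = 708/3033 = 0.23343.
RR = 0.75668/0.23343 = 3.24155
AR% = (RR − 1)/RR × 100 = (3.24155 − 1)/3.24155 × 100 = 69.1505%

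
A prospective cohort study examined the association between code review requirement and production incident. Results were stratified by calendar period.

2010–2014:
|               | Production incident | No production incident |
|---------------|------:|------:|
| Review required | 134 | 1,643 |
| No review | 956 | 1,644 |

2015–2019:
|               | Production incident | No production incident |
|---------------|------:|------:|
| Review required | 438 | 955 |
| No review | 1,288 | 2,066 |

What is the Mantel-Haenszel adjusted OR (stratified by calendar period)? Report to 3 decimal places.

0.390

OR_MH = Σ(aᵢdᵢ/nᵢ) / Σ(bᵢcᵢ/nᵢ), where nᵢ is the stratum total.
Stratum 1 (2010–2014): n = 4377; a·d/n = 134·1644/4377 = 50.3304; b·c/n = 1643·956/4377 = 358.8549
Stratum 2 (2015–2019): n = 4747; a·d/n = 438·2066/4747 = 190.6273; b·c/n = 955·1288/4747 = 259.1194
OR_MH = (50.3304 + 190.6273) / (358.8549 + 259.1194) = 240.9577 / 617.9744 = 0.38992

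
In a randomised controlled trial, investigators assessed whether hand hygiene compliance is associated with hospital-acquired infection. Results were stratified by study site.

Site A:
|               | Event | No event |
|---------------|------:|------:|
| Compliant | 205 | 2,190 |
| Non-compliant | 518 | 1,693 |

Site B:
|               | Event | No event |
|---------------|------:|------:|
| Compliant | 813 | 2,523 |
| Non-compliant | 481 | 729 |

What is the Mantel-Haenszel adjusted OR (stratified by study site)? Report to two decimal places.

OR_MH = Σ(aᵢdᵢ/nᵢ) / Σ(bᵢcᵢ/nᵢ), where nᵢ is the stratum total.
Stratum 1 (Site A): n = 4606; a·d/n = 205·1693/4606 = 75.3506; b·c/n = 2190·518/4606 = 246.2918
Stratum 2 (Site B): n = 4546; a·d/n = 813·729/4546 = 130.3733; b·c/n = 2523·481/4546 = 266.9518
OR_MH = (75.3506 + 130.3733) / (246.2918 + 266.9518) = 205.7239 / 513.2436 = 0.40083

0.40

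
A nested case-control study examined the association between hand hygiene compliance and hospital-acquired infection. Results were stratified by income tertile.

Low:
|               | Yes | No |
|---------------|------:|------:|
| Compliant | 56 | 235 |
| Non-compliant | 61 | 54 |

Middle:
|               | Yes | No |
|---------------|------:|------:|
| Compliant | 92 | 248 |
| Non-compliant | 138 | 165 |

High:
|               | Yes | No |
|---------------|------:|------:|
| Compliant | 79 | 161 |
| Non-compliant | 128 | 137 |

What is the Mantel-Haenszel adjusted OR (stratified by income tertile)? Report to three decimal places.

OR_MH = Σ(aᵢdᵢ/nᵢ) / Σ(bᵢcᵢ/nᵢ), where nᵢ is the stratum total.
Stratum 1 (Low): n = 406; a·d/n = 56·54/406 = 7.4483; b·c/n = 235·61/406 = 35.3079
Stratum 2 (Middle): n = 643; a·d/n = 92·165/643 = 23.6081; b·c/n = 248·138/643 = 53.2255
Stratum 3 (High): n = 505; a·d/n = 79·137/505 = 21.4317; b·c/n = 161·128/505 = 40.8079
OR_MH = (7.4483 + 23.6081 + 21.4317) / (35.3079 + 53.2255 + 40.8079) = 52.4880 / 129.3413 = 0.40581

0.406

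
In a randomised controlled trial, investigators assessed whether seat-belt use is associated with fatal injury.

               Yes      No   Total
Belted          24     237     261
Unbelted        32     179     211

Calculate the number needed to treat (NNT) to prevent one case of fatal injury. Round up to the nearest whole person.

Risk in treated group = 24/261 = 0.09195; risk in control = 32/211 = 0.15166.
Absolute risk reduction = 0.15166 − 0.09195 = 0.05970
NNT = 1 / ARR = 1 / 0.05970 = 16.749 → round up → 17

17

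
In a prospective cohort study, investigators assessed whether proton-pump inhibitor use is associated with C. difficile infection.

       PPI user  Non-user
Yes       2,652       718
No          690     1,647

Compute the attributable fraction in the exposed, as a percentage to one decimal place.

61.7

Reading the table with exposure as columns: a = 2652 (PPI user, case), b = 690 (PPI user, non-case), c = 718 (Non-user, case), d = 1647.
Risk in exposed = 2652/3342 = 0.79354; risk in unexposed = 718/2365 = 0.30359.
RR = 0.79354/0.30359 = 2.61381
AR% = (RR − 1)/RR × 100 = (2.61381 − 1)/2.61381 × 100 = 61.7417%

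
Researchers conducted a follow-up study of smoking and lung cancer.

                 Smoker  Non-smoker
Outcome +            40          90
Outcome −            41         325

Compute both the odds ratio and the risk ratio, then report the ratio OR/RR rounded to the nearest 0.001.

Reading the table with exposure as columns: a = 40 (Smoker, case), b = 41 (Smoker, non-case), c = 90 (Non-smoker, case), d = 325.
OR = (40·325)/(41·90) = 13000/3690 = 3.52304
Risk in exposed = 40/81 = 0.49383; risk in unexposed = 90/415 = 0.21687; RR = 2.27709
OR/RR = 3.52304 / 2.27709 = 1.54716
The outcome is not rare, so the OR lies further from 1 than the RR.

1.547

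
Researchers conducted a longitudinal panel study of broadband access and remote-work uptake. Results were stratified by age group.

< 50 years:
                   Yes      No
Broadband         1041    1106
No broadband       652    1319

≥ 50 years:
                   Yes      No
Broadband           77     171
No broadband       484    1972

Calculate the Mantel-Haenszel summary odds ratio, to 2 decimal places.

1.89

OR_MH = Σ(aᵢdᵢ/nᵢ) / Σ(bᵢcᵢ/nᵢ), where nᵢ is the stratum total.
Stratum 1 (< 50 years): n = 4118; a·d/n = 1041·1319/4118 = 333.4335; b·c/n = 1106·652/4118 = 175.1122
Stratum 2 (≥ 50 years): n = 2704; a·d/n = 77·1972/2704 = 56.1553; b·c/n = 171·484/2704 = 30.6080
OR_MH = (333.4335 + 56.1553) / (175.1122 + 30.6080) = 389.5888 / 205.7202 = 1.89378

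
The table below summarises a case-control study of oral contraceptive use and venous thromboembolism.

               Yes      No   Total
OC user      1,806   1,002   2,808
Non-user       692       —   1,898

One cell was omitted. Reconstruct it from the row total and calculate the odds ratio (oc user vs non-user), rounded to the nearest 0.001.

3.141

The missing cell is in the unexposed row: 1898 − 692 = 1206.
So a = 1806, b = 1002, c = 692, d = 1206.
OR = (a·d)/(b·c) = (1806 × 1206) / (1002 × 692) = 2178036 / 693384 = 3.14117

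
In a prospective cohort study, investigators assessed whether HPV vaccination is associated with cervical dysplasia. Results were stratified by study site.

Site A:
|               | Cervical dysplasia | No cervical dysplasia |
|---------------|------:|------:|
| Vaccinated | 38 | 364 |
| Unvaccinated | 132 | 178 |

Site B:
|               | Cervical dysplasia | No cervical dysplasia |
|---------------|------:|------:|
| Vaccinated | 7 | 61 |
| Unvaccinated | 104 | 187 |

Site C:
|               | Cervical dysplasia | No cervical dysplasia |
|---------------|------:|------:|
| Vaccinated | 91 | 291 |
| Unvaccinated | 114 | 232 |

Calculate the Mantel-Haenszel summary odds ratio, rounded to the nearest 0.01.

0.32

OR_MH = Σ(aᵢdᵢ/nᵢ) / Σ(bᵢcᵢ/nᵢ), where nᵢ is the stratum total.
Stratum 1 (Site A): n = 712; a·d/n = 38·178/712 = 9.5000; b·c/n = 364·132/712 = 67.4831
Stratum 2 (Site B): n = 359; a·d/n = 7·187/359 = 3.6462; b·c/n = 61·104/359 = 17.6713
Stratum 3 (Site C): n = 728; a·d/n = 91·232/728 = 29.0000; b·c/n = 291·114/728 = 45.5687
OR_MH = (9.5000 + 3.6462 + 29.0000) / (67.4831 + 17.6713 + 45.5687) = 42.1462 / 130.7231 = 0.32241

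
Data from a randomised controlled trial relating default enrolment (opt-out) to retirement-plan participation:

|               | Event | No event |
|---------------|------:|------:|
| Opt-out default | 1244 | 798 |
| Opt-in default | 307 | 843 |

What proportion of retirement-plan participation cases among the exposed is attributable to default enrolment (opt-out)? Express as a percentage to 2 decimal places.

Cells: a = 1244, b = 798, c = 307, d = 843.
Risk in exposed = 1244/2042 = 0.60921; risk in unexposed = 307/1150 = 0.26696.
RR = 0.60921/0.26696 = 2.28204
AR% = (RR − 1)/RR × 100 = (2.28204 − 1)/2.28204 × 100 = 56.1796%

56.18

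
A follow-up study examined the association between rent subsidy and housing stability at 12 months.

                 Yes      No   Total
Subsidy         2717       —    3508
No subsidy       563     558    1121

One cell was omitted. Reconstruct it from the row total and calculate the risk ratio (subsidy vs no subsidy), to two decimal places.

1.54

The missing cell is in the exposed row: 3508 − 2717 = 791.
So a = 2717, b = 791, c = 563, d = 558.
RR = [a/(a+b)] / [c/(c+d)] = (2717/3508) / (563/1121) = 0.77452/0.50223 = 1.54215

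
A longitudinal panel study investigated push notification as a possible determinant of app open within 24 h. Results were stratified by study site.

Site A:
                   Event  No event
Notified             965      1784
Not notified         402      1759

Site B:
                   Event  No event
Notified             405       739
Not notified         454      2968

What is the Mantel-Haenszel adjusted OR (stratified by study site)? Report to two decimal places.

2.77

OR_MH = Σ(aᵢdᵢ/nᵢ) / Σ(bᵢcᵢ/nᵢ), where nᵢ is the stratum total.
Stratum 1 (Site A): n = 4910; a·d/n = 965·1759/4910 = 345.7098; b·c/n = 1784·402/4910 = 146.0627
Stratum 2 (Site B): n = 4566; a·d/n = 405·2968/4566 = 263.2589; b·c/n = 739·454/4566 = 73.4792
OR_MH = (345.7098 + 263.2589) / (146.0627 + 73.4792) = 608.9686 / 219.5419 = 2.77381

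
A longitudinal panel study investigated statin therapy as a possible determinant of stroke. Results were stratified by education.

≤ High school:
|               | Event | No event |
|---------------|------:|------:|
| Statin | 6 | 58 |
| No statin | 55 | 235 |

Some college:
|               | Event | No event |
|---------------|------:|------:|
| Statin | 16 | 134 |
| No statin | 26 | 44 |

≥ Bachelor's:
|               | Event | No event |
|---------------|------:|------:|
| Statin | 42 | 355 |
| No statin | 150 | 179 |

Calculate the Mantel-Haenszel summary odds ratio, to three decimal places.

OR_MH = Σ(aᵢdᵢ/nᵢ) / Σ(bᵢcᵢ/nᵢ), where nᵢ is the stratum total.
Stratum 1 (≤ High school): n = 354; a·d/n = 6·235/354 = 3.9831; b·c/n = 58·55/354 = 9.0113
Stratum 2 (Some college): n = 220; a·d/n = 16·44/220 = 3.2000; b·c/n = 134·26/220 = 15.8364
Stratum 3 (≥ Bachelor's): n = 726; a·d/n = 42·179/726 = 10.3554; b·c/n = 355·150/726 = 73.3471
OR_MH = (3.9831 + 3.2000 + 10.3554) / (9.0113 + 15.8364 + 73.3471) = 17.5384 / 98.1948 = 0.17861

0.179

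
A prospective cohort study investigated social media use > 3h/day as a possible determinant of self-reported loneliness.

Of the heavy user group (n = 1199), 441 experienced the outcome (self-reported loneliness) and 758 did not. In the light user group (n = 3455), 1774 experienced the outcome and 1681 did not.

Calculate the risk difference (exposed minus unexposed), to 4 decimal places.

-0.1457

From the description: a = 441, b = 758, c = 1774, d = 1681.
Risk in exposed = 441/1199 = 0.367807; risk in unexposed = 1774/3455 = 0.513459.
Risk difference = 0.367807 − 0.513459 = -0.145652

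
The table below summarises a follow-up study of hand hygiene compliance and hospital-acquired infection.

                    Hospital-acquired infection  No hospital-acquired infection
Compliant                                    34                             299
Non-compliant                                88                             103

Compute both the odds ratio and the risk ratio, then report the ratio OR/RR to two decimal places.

0.60

Cells: a = 34, b = 299, c = 88, d = 103.
OR = (34·103)/(299·88) = 3502/26312 = 0.13310
Risk in exposed = 34/333 = 0.10210; risk in unexposed = 88/191 = 0.46073; RR = 0.22161
OR/RR = 0.13310 / 0.22161 = 0.60059
The outcome is not rare, so the OR lies further from 1 than the RR.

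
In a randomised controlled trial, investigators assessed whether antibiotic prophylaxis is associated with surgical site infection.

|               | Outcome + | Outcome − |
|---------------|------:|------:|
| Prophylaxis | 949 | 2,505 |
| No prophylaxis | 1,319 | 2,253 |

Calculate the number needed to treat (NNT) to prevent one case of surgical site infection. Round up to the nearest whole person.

Risk in treated group = 949/3454 = 0.27475; risk in control = 1319/3572 = 0.36926.
Absolute risk reduction = 0.36926 − 0.27475 = 0.09451
NNT = 1 / ARR = 1 / 0.09451 = 10.581 → round up → 11

11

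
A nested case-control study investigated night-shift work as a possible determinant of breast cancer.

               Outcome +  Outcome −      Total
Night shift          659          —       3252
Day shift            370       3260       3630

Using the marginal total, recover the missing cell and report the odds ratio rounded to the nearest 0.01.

2.24

The missing cell is in the exposed row: 3252 − 659 = 2593.
So a = 659, b = 2593, c = 370, d = 3260.
OR = (a·d)/(b·c) = (659 × 3260) / (2593 × 370) = 2148340 / 959410 = 2.23923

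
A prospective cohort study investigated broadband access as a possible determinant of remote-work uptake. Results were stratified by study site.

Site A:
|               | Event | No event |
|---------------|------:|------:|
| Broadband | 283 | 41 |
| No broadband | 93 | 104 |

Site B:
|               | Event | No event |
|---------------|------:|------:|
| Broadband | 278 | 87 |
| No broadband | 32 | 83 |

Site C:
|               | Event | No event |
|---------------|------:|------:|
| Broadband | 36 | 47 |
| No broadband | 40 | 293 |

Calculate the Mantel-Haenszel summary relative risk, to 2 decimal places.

RR_MH = Σ(aᵢ·n₀ᵢ/nᵢ) / Σ(cᵢ·n₁ᵢ/nᵢ), with n₁ᵢ = aᵢ+bᵢ (exposed), n₀ᵢ = cᵢ+dᵢ (unexposed), nᵢ = n₁ᵢ+n₀ᵢ.
Stratum 1 (Site A): n₁ = 324, n₀ = 197, n = 521; a·n₀/n = 283·197/521 = 107.0077; c·n₁/n = 93·324/521 = 57.8349
Stratum 2 (Site B): n₁ = 365, n₀ = 115, n = 480; a·n₀/n = 278·115/480 = 66.6042; c·n₁/n = 32·365/480 = 24.3333
Stratum 3 (Site C): n₁ = 83, n₀ = 333, n = 416; a·n₀/n = 36·333/416 = 28.8173; c·n₁/n = 40·83/416 = 7.9808
RR_MH = (107.0077 + 66.6042 + 28.8173) / (57.8349 + 24.3333 + 7.9808) = 202.4292 / 90.1490 = 2.24549

2.25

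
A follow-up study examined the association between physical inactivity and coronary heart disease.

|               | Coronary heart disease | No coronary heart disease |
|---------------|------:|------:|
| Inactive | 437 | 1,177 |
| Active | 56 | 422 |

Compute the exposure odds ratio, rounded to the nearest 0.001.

2.798

Cells: a = 437, b = 1177, c = 56, d = 422.
OR = (a·d)/(b·c) = (437 × 422) / (1177 × 56) = 184414 / 65912 = 2.79788
The odds of coronary heart disease are about 2.80 times as high in the inactive group.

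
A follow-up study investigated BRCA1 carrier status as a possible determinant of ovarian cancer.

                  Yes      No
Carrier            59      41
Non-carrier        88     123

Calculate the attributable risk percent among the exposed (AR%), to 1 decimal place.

Cells: a = 59, b = 41, c = 88, d = 123.
Risk in exposed = 59/100 = 0.59000; risk in unexposed = 88/211 = 0.41706.
RR = 0.59000/0.41706 = 1.41466
AR% = (RR − 1)/RR × 100 = (1.41466 − 1)/1.41466 × 100 = 29.3116%

29.3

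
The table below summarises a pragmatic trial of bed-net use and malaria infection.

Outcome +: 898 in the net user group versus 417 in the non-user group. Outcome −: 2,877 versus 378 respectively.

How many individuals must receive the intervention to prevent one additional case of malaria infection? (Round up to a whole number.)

Risk in treated group = 898/3775 = 0.23788; risk in control = 417/795 = 0.52453.
Absolute risk reduction = 0.52453 − 0.23788 = 0.28665
NNT = 1 / ARR = 1 / 0.28665 = 3.489 → round up → 4

4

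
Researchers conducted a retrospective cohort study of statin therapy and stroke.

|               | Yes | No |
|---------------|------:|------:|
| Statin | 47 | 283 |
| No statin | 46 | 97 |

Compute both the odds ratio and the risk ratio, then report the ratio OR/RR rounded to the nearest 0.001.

Cells: a = 47, b = 283, c = 46, d = 97.
OR = (47·97)/(283·46) = 4559/13018 = 0.35021
Risk in exposed = 47/330 = 0.14242; risk in unexposed = 46/143 = 0.32168; RR = 0.44275
OR/RR = 0.35021 / 0.44275 = 0.79098
The outcome is not rare, so the OR lies further from 1 than the RR.

0.791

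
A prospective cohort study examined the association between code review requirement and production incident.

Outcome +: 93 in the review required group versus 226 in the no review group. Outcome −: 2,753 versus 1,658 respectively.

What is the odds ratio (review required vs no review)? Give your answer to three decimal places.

From the description: a = 93, b = 2753, c = 226, d = 1658.
OR = (a·d)/(b·c) = (93 × 1658) / (2753 × 226) = 154194 / 622178 = 0.24783
Exposure is associated with lower odds of production incident (OR = 0.25 < 1).

0.248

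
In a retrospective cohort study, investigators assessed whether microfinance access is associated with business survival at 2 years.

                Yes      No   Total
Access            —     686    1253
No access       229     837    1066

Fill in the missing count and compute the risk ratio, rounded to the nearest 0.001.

2.106

The missing cell is in the exposed row: 1253 − 686 = 567.
So a = 567, b = 686, c = 229, d = 837.
RR = [a/(a+b)] / [c/(c+d)] = (567/1253) / (229/1066) = 0.45251/0.21482 = 2.10646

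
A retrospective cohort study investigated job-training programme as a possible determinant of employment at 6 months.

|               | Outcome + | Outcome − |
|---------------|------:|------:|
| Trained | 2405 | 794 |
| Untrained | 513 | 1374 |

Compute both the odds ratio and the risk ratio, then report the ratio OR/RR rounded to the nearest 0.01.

2.93

Cells: a = 2405, b = 794, c = 513, d = 1374.
OR = (2405·1374)/(794·513) = 3304470/407322 = 8.11267
Risk in exposed = 2405/3199 = 0.75180; risk in unexposed = 513/1887 = 0.27186; RR = 2.76538
OR/RR = 8.11267 / 2.76538 = 2.93365
The outcome is not rare, so the OR lies further from 1 than the RR.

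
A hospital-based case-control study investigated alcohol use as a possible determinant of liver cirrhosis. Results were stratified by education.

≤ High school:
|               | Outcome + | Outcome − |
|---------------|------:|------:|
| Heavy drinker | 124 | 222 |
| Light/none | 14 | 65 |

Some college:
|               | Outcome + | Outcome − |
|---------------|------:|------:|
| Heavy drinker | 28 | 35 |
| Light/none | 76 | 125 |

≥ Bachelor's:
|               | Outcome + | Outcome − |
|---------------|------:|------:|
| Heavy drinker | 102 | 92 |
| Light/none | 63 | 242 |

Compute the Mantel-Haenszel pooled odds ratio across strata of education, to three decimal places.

2.816

OR_MH = Σ(aᵢdᵢ/nᵢ) / Σ(bᵢcᵢ/nᵢ), where nᵢ is the stratum total.
Stratum 1 (≤ High school): n = 425; a·d/n = 124·65/425 = 18.9647; b·c/n = 222·14/425 = 7.3129
Stratum 2 (Some college): n = 264; a·d/n = 28·125/264 = 13.2576; b·c/n = 35·76/264 = 10.0758
Stratum 3 (≥ Bachelor's): n = 499; a·d/n = 102·242/499 = 49.4669; b·c/n = 92·63/499 = 11.6152
OR_MH = (18.9647 + 13.2576 + 49.4669) / (7.3129 + 10.0758 + 11.6152) = 81.6892 / 29.0039 = 2.81649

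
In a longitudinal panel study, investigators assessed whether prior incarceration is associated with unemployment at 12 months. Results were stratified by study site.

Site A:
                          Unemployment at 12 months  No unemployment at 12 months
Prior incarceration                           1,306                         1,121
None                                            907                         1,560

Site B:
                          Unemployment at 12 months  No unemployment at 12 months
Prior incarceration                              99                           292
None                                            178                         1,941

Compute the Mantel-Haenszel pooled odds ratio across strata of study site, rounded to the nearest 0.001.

OR_MH = Σ(aᵢdᵢ/nᵢ) / Σ(bᵢcᵢ/nᵢ), where nᵢ is the stratum total.
Stratum 1 (Site A): n = 4894; a·d/n = 1306·1560/4894 = 416.2975; b·c/n = 1121·907/4894 = 207.7538
Stratum 2 (Site B): n = 2510; a·d/n = 99·1941/2510 = 76.5574; b·c/n = 292·178/2510 = 20.7076
OR_MH = (416.2975 + 76.5574) / (207.7538 + 20.7076) = 492.8549 / 228.4613 = 2.15728

2.157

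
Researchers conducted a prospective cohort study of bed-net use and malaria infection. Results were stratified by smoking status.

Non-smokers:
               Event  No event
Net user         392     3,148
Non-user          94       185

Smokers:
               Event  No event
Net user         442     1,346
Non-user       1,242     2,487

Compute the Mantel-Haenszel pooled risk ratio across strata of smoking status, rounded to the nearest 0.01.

0.67

RR_MH = Σ(aᵢ·n₀ᵢ/nᵢ) / Σ(cᵢ·n₁ᵢ/nᵢ), with n₁ᵢ = aᵢ+bᵢ (exposed), n₀ᵢ = cᵢ+dᵢ (unexposed), nᵢ = n₁ᵢ+n₀ᵢ.
Stratum 1 (Non-smokers): n₁ = 3540, n₀ = 279, n = 3819; a·n₀/n = 392·279/3819 = 28.6379; c·n₁/n = 94·3540/3819 = 87.1328
Stratum 2 (Smokers): n₁ = 1788, n₀ = 3729, n = 5517; a·n₀/n = 442·3729/5517 = 298.7526; c·n₁/n = 1242·1788/5517 = 402.5188
RR_MH = (28.6379 + 298.7526) / (87.1328 + 402.5188) = 327.3904 / 489.6515 = 0.66862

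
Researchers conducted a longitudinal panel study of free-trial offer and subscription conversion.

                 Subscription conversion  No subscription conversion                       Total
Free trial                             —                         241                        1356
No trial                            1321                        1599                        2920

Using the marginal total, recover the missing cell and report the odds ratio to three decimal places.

5.600

The missing cell is in the exposed row: 1356 − 241 = 1115.
So a = 1115, b = 241, c = 1321, d = 1599.
OR = (a·d)/(b·c) = (1115 × 1599) / (241 × 1321) = 1782885 / 318361 = 5.60020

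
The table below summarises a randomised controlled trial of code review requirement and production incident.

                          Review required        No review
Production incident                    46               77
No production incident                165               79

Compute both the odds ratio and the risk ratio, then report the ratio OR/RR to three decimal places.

0.648

Reading the table with exposure as columns: a = 46 (Review required, case), b = 165 (Review required, non-case), c = 77 (No review, case), d = 79.
OR = (46·79)/(165·77) = 3634/12705 = 0.28603
Risk in exposed = 46/211 = 0.21801; risk in unexposed = 77/156 = 0.49359; RR = 0.44168
OR/RR = 0.28603 / 0.44168 = 0.64759
The outcome is not rare, so the OR lies further from 1 than the RR.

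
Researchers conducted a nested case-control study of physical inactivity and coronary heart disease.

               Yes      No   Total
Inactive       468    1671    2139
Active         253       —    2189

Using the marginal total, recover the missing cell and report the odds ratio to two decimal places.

The missing cell is in the unexposed row: 2189 − 253 = 1936.
So a = 468, b = 1671, c = 253, d = 1936.
OR = (a·d)/(b·c) = (468 × 1936) / (1671 × 253) = 906048 / 422763 = 2.14316

2.14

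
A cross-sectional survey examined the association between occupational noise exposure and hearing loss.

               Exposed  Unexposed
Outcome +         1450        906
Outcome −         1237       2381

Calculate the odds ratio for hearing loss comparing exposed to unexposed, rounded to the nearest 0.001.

Reading the table with exposure as columns: a = 1450 (Exposed, case), b = 1237 (Exposed, non-case), c = 906 (Unexposed, case), d = 2381.
OR = (a·d)/(b·c) = (1450 × 2381) / (1237 × 906) = 3452450 / 1120722 = 3.08056
The odds of hearing loss are about 3.08 times as high in the exposed group.

3.081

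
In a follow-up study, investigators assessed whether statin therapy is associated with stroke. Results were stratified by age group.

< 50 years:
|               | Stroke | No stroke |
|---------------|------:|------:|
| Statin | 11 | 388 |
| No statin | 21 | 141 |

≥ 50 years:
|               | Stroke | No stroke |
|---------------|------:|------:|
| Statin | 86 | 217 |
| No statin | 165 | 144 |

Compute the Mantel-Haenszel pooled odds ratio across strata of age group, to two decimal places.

OR_MH = Σ(aᵢdᵢ/nᵢ) / Σ(bᵢcᵢ/nᵢ), where nᵢ is the stratum total.
Stratum 1 (< 50 years): n = 561; a·d/n = 11·141/561 = 2.7647; b·c/n = 388·21/561 = 14.5241
Stratum 2 (≥ 50 years): n = 612; a·d/n = 86·144/612 = 20.2353; b·c/n = 217·165/612 = 58.5049
OR_MH = (2.7647 + 20.2353) / (14.5241 + 58.5049) = 23.0000 / 73.0290 = 0.31494

0.31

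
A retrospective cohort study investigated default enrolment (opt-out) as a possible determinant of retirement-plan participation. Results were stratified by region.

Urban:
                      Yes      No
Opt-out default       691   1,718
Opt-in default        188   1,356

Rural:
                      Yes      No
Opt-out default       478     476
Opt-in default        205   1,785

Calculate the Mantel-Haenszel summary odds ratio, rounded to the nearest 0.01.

OR_MH = Σ(aᵢdᵢ/nᵢ) / Σ(bᵢcᵢ/nᵢ), where nᵢ is the stratum total.
Stratum 1 (Urban): n = 3953; a·d/n = 691·1356/3953 = 237.0342; b·c/n = 1718·188/3953 = 81.7060
Stratum 2 (Rural): n = 2944; a·d/n = 478·1785/2944 = 289.8200; b·c/n = 476·205/2944 = 33.1454
OR_MH = (237.0342 + 289.8200) / (81.7060 + 33.1454) = 526.8541 / 114.8514 = 4.58727

4.59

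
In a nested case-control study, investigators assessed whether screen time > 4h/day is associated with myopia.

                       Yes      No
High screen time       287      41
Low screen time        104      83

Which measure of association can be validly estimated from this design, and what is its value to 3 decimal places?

Cells: a = 287, b = 41, c = 104, d = 83.
This is a nested case-control study: participants were sampled on outcome status, so risks in the source population cannot be estimated directly — relative risk is not valid here. The odds ratio is the appropriate measure.
OR = (a·d)/(b·c) = (287 × 83) / (41 × 104) = 23821 / 4264 = 5.58654

5.587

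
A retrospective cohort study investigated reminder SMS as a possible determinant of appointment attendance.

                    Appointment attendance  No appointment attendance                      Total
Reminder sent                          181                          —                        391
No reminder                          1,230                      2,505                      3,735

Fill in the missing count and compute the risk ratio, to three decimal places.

The missing cell is in the exposed row: 391 − 181 = 210.
So a = 181, b = 210, c = 1230, d = 2505.
RR = [a/(a+b)] / [c/(c+d)] = (181/391) / (1230/3735) = 0.46292/0.32932 = 1.40568

1.406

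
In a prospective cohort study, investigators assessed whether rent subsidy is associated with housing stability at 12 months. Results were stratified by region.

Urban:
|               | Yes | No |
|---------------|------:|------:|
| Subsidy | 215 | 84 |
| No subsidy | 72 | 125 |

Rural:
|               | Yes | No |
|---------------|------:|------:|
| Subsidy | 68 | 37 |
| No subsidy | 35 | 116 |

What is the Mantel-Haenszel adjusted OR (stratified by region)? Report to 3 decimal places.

4.927

OR_MH = Σ(aᵢdᵢ/nᵢ) / Σ(bᵢcᵢ/nᵢ), where nᵢ is the stratum total.
Stratum 1 (Urban): n = 496; a·d/n = 215·125/496 = 54.1835; b·c/n = 84·72/496 = 12.1935
Stratum 2 (Rural): n = 256; a·d/n = 68·116/256 = 30.8125; b·c/n = 37·35/256 = 5.0586
OR_MH = (54.1835 + 30.8125) / (12.1935 + 5.0586) = 84.9960 / 17.2521 = 4.92669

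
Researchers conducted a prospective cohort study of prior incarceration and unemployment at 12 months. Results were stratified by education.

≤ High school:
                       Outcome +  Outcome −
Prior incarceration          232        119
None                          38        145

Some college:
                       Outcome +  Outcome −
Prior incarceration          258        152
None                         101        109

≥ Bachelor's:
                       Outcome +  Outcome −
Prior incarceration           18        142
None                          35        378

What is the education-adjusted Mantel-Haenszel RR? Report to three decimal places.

RR_MH = Σ(aᵢ·n₀ᵢ/nᵢ) / Σ(cᵢ·n₁ᵢ/nᵢ), with n₁ᵢ = aᵢ+bᵢ (exposed), n₀ᵢ = cᵢ+dᵢ (unexposed), nᵢ = n₁ᵢ+n₀ᵢ.
Stratum 1 (≤ High school): n₁ = 351, n₀ = 183, n = 534; a·n₀/n = 232·183/534 = 79.5056; c·n₁/n = 38·351/534 = 24.9775
Stratum 2 (Some college): n₁ = 410, n₀ = 210, n = 620; a·n₀/n = 258·210/620 = 87.3871; c·n₁/n = 101·410/620 = 66.7903
Stratum 3 (≥ Bachelor's): n₁ = 160, n₀ = 413, n = 573; a·n₀/n = 18·413/573 = 12.9738; c·n₁/n = 35·160/573 = 9.7731
RR_MH = (79.5056 + 87.3871 + 12.9738) / (24.9775 + 66.7903 + 9.7731) = 179.8665 / 101.5410 = 1.77137

1.771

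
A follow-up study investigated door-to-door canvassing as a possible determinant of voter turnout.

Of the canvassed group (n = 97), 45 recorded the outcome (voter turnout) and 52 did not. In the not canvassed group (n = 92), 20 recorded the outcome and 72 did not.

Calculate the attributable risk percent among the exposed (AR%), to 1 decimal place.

From the description: a = 45, b = 52, c = 20, d = 72.
Risk in exposed = 45/97 = 0.46392; risk in unexposed = 20/92 = 0.21739.
RR = 0.46392/0.21739 = 2.13402
AR% = (RR − 1)/RR × 100 = (2.13402 − 1)/2.13402 × 100 = 53.1401%

53.1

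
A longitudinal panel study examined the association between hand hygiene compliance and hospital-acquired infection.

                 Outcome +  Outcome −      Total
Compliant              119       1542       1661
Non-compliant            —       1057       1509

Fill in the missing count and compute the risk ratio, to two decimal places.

0.24

The missing cell is in the unexposed row: 1509 − 1057 = 452.
So a = 119, b = 1542, c = 452, d = 1057.
RR = [a/(a+b)] / [c/(c+d)] = (119/1661) / (452/1509) = 0.07164/0.29954 = 0.23918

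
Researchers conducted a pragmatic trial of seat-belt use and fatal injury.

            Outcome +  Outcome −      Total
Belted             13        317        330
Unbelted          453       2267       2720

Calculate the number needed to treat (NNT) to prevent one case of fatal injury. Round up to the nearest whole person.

8

Risk in treated group = 13/330 = 0.03939; risk in control = 453/2720 = 0.16654.
Absolute risk reduction = 0.16654 − 0.03939 = 0.12715
NNT = 1 / ARR = 1 / 0.12715 = 7.865 → round up → 8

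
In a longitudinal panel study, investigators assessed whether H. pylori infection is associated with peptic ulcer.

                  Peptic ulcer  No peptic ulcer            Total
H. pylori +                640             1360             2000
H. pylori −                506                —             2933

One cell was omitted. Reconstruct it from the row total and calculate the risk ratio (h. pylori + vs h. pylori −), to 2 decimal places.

1.85

The missing cell is in the unexposed row: 2933 − 506 = 2427.
So a = 640, b = 1360, c = 506, d = 2427.
RR = [a/(a+b)] / [c/(c+d)] = (640/2000) / (506/2933) = 0.32000/0.17252 = 1.85486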